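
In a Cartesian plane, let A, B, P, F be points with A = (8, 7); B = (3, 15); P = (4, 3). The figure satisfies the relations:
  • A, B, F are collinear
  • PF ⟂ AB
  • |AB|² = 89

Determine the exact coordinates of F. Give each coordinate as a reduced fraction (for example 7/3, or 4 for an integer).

F = (772/89, 527/89)

1. F_x = 772/89  [[A, B, F are collinear ⇒ -8x-5y+99=0] ∩ [PF ⟂ AB ⇒ -5x+8y-4=0]]
2. F_y = 527/89  [[A, B, F are collinear ⇒ -8x-5y+99=0] ∩ [PF ⟂ AB ⇒ -5x+8y-4=0]]
   so F = (772/89, 527/89)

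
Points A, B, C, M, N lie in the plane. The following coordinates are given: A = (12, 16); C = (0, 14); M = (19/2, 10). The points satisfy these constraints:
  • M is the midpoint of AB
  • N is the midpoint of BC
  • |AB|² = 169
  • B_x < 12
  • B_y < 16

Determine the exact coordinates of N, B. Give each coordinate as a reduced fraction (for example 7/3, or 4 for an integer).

N = (7/2, 9)
B = (7, 4)

1. B_x = 7  [B = 2·M−A = 2·(19/2, 10)−(12, 16)]
2. B_y = 4  [B = 2·M−A = 2·(19/2, 10)−(12, 16)]
   so B = (7, 4)
3. N_x = 7/2  [2·N = B+C = (7, 4)+(0, 14)]
4. N_y = 9  [2·N = B+C = (7, 4)+(0, 14)]
   so N = (7/2, 9)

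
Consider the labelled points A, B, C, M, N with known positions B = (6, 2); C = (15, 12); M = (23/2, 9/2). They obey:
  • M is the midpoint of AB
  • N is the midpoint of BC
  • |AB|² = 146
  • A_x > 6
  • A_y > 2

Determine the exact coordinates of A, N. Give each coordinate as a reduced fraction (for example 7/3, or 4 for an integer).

A = (17, 7)
N = (21/2, 7)

1. A_x = 17  [A = 2·M−B = 2·(23/2, 9/2)−(6, 2)]
2. A_y = 7  [A = 2·M−B = 2·(23/2, 9/2)−(6, 2)]
   so A = (17, 7)
3. N_x = 21/2  [2·N = B+C = (6, 2)+(15, 12)]
4. N_y = 7  [2·N = B+C = (6, 2)+(15, 12)]
   so N = (21/2, 7)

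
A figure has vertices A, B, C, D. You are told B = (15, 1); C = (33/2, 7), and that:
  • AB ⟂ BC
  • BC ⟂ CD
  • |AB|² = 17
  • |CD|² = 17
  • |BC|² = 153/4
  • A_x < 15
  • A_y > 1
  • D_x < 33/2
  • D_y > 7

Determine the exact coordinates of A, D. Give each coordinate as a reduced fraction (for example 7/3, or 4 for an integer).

1. A_x = 11  [[AB ⟂ BC ⇒ -3/2x-6y+57/2=0] ∩ [|A−(15, 1)|²=17]]
2. A_y = 2  [[AB ⟂ BC ⇒ -3/2x-6y+57/2=0] ∩ [|A−(15, 1)|²=17]]
   so A = (11, 2)
3. D_x = 25/2  [[BC ⟂ CD ⇒ 3/2x+6y-267/4=0] ∩ [|D−(33/2, 7)|²=17]]
4. D_y = 8  [[BC ⟂ CD ⇒ 3/2x+6y-267/4=0] ∩ [|D−(33/2, 7)|²=17]]
   so D = (25/2, 8)

A = (11, 2)
D = (25/2, 8)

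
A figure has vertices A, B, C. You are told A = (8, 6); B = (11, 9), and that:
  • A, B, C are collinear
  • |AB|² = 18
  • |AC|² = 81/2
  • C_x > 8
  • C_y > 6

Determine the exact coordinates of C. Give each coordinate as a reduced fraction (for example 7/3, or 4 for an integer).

C = (25/2, 21/2)

1. C_x = 25/2  [[A, B, C are collinear ⇒ -3x+3y+6=0] ∩ [|C−(8, 6)|²=81/2]]
2. C_y = 21/2  [[A, B, C are collinear ⇒ -3x+3y+6=0] ∩ [|C−(8, 6)|²=81/2]]
   so C = (25/2, 21/2)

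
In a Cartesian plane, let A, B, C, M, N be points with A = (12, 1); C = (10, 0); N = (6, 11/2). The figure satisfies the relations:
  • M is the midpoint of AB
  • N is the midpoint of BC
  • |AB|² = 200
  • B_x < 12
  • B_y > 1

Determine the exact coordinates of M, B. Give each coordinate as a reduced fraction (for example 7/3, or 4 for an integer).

1. B_x = 2  [B = 2·N−C = 2·(6, 11/2)−(10, 0)]
2. B_y = 11  [B = 2·N−C = 2·(6, 11/2)−(10, 0)]
   so B = (2, 11)
3. M_x = 7  [2·M = A+B = (12, 1)+(2, 11)]
4. M_y = 6  [2·M = A+B = (12, 1)+(2, 11)]
   so M = (7, 6)

M = (7, 6)
B = (2, 11)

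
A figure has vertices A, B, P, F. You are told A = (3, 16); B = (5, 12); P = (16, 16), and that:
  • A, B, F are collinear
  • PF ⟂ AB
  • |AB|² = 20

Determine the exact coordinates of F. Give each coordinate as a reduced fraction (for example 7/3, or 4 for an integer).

1. F_x = 28/5  [[A, B, F are collinear ⇒ 4x+2y-44=0] ∩ [PF ⟂ AB ⇒ 2x-4y+32=0]]
2. F_y = 54/5  [[A, B, F are collinear ⇒ 4x+2y-44=0] ∩ [PF ⟂ AB ⇒ 2x-4y+32=0]]
   so F = (28/5, 54/5)

F = (28/5, 54/5)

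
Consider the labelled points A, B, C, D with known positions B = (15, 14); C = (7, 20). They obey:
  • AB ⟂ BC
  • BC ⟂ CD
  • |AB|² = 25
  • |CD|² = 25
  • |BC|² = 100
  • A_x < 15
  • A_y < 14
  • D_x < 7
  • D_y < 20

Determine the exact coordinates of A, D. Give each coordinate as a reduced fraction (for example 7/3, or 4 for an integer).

1. A_x = 12  [[AB ⟂ BC ⇒ 8x-6y-36=0] ∩ [|A−(15, 14)|²=25]]
2. A_y = 10  [[AB ⟂ BC ⇒ 8x-6y-36=0] ∩ [|A−(15, 14)|²=25]]
   so A = (12, 10)
3. D_x = 4  [[BC ⟂ CD ⇒ -8x+6y-64=0] ∩ [|D−(7, 20)|²=25]]
4. D_y = 16  [[BC ⟂ CD ⇒ -8x+6y-64=0] ∩ [|D−(7, 20)|²=25]]
   so D = (4, 16)

A = (12, 10)
D = (4, 16)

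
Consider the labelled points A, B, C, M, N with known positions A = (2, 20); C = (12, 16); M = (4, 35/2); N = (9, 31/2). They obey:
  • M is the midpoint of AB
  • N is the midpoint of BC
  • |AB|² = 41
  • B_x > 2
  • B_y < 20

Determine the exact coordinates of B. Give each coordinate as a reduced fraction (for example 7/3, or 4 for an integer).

B = (6, 15)

1. B_x = 6  [B = 2·M−A = 2·(4, 35/2)−(2, 20)]
2. B_y = 15  [B = 2·M−A = 2·(4, 35/2)−(2, 20)]
   so B = (6, 15)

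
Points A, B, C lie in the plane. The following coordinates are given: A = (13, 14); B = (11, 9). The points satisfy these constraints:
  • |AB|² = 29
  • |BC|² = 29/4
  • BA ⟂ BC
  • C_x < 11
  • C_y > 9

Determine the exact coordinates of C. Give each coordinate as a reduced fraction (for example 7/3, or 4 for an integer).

C = (17/2, 10)

1. C_x = 17/2  [[BA ⟂ BC ⇒ 2x+5y-67=0] ∩ [|C−(11, 9)|²=29/4]]
2. C_y = 10  [[BA ⟂ BC ⇒ 2x+5y-67=0] ∩ [|C−(11, 9)|²=29/4]]
   so C = (17/2, 10)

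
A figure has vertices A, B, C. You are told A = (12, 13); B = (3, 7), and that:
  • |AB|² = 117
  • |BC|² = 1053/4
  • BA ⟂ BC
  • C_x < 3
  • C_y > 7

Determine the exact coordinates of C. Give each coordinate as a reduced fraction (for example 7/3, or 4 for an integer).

C = (-6, 41/2)

1. C_x = -6  [[BA ⟂ BC ⇒ 9x+6y-69=0] ∩ [|C−(3, 7)|²=1053/4]]
2. C_y = 41/2  [[BA ⟂ BC ⇒ 9x+6y-69=0] ∩ [|C−(3, 7)|²=1053/4]]
   so C = (-6, 41/2)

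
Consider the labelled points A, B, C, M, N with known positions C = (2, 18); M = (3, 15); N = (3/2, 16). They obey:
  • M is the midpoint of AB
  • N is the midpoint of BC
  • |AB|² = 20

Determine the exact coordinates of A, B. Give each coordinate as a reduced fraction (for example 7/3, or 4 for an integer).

A = (5, 16)
B = (1, 14)

1. B_x = 1  [B = 2·N−C = 2·(3/2, 16)−(2, 18)]
2. B_y = 14  [B = 2·N−C = 2·(3/2, 16)−(2, 18)]
   so B = (1, 14)
3. A_x = 5  [A = 2·M−B = 2·(3, 15)−(1, 14)]
4. A_y = 16  [A = 2·M−B = 2·(3, 15)−(1, 14)]
   so A = (5, 16)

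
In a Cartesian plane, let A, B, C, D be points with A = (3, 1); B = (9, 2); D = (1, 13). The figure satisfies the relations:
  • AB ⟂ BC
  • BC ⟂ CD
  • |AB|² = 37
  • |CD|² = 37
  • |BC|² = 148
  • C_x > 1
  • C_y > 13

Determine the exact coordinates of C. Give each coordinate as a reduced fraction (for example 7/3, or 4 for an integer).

1. C_x = 7  [[AB ⟂ BC ⇒ 6x+1y-56=0] ∩ [|C−(1, 13)|²=37]]
2. C_y = 14  [[AB ⟂ BC ⇒ 6x+1y-56=0] ∩ [|C−(1, 13)|²=37]]
   so C = (7, 14)

C = (7, 14)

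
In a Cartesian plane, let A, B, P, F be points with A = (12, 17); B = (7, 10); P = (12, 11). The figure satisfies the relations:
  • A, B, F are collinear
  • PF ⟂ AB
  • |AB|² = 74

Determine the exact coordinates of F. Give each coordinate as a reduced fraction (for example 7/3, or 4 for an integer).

F = (339/37, 482/37)

1. F_x = 339/37  [[A, B, F are collinear ⇒ 7x-5y+1=0] ∩ [PF ⟂ AB ⇒ -5x-7y+137=0]]
2. F_y = 482/37  [[A, B, F are collinear ⇒ 7x-5y+1=0] ∩ [PF ⟂ AB ⇒ -5x-7y+137=0]]
   so F = (339/37, 482/37)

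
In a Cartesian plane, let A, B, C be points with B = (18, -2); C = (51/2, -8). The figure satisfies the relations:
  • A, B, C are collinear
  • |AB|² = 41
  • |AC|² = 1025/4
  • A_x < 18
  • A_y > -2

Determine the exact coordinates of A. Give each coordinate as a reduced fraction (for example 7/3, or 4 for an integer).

1. A_x = 13  [[A, B, C are collinear ⇒ 6x+15/2y-93=0] ∩ [|A−(18, -2)|²=41]]
2. A_y = 2  [[A, B, C are collinear ⇒ 6x+15/2y-93=0] ∩ [|A−(18, -2)|²=41]]
   so A = (13, 2)

A = (13, 2)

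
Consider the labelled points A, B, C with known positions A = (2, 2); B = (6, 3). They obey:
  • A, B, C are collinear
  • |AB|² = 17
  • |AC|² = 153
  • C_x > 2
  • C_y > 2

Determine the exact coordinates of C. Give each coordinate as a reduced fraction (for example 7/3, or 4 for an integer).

C = (14, 5)

1. C_x = 14  [[A, B, C are collinear ⇒ -1x+4y-6=0] ∩ [|C−(2, 2)|²=153]]
2. C_y = 5  [[A, B, C are collinear ⇒ -1x+4y-6=0] ∩ [|C−(2, 2)|²=153]]
   so C = (14, 5)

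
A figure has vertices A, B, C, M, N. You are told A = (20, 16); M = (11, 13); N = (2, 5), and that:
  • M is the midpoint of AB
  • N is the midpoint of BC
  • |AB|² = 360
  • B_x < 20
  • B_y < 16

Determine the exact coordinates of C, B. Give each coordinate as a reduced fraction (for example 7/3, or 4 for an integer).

1. B_x = 2  [B = 2·M−A = 2·(11, 13)−(20, 16)]
2. B_y = 10  [B = 2·M−A = 2·(11, 13)−(20, 16)]
   so B = (2, 10)
3. C_x = 2  [C = 2·N−B = 2·(2, 5)−(2, 10)]
4. C_y = 0  [C = 2·N−B = 2·(2, 5)−(2, 10)]
   so C = (2, 0)

C = (2, 0)
B = (2, 10)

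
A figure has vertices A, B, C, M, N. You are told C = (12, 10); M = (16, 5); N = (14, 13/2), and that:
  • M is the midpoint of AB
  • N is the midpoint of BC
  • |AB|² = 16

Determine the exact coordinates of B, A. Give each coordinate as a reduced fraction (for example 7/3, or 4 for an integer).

B = (16, 3)
A = (16, 7)

1. B_x = 16  [B = 2·N−C = 2·(14, 13/2)−(12, 10)]
2. B_y = 3  [B = 2·N−C = 2·(14, 13/2)−(12, 10)]
   so B = (16, 3)
3. A_x = 16  [A = 2·M−B = 2·(16, 5)−(16, 3)]
4. A_y = 7  [A = 2·M−B = 2·(16, 5)−(16, 3)]
   so A = (16, 7)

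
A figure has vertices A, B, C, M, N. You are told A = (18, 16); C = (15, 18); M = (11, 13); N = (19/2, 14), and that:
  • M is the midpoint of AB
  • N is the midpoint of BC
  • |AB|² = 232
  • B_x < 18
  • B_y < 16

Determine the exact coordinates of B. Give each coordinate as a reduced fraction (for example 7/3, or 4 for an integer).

B = (4, 10)

1. B_x = 4  [B = 2·M−A = 2·(11, 13)−(18, 16)]
2. B_y = 10  [B = 2·M−A = 2·(11, 13)−(18, 16)]
   so B = (4, 10)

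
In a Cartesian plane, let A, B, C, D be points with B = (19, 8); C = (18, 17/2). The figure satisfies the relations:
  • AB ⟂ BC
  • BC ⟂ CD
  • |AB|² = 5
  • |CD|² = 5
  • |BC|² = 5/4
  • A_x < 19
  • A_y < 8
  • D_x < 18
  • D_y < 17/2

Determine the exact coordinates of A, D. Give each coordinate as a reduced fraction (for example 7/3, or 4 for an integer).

A = (18, 6)
D = (17, 13/2)

1. A_x = 18  [[AB ⟂ BC ⇒ 1x-1/2y-15=0] ∩ [|A−(19, 8)|²=5]]
2. A_y = 6  [[AB ⟂ BC ⇒ 1x-1/2y-15=0] ∩ [|A−(19, 8)|²=5]]
   so A = (18, 6)
3. D_x = 17  [[BC ⟂ CD ⇒ -1x+1/2y+55/4=0] ∩ [|D−(18, 17/2)|²=5]]
4. D_y = 13/2  [[BC ⟂ CD ⇒ -1x+1/2y+55/4=0] ∩ [|D−(18, 17/2)|²=5]]
   so D = (17, 13/2)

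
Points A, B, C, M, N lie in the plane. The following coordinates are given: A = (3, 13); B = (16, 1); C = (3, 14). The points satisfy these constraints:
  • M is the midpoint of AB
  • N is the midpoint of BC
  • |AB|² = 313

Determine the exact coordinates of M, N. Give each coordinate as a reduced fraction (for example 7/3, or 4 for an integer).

M = (19/2, 7)
N = (19/2, 15/2)

1. M_x = 19/2  [2·M = A+B = (3, 13)+(16, 1)]
2. M_y = 7  [2·M = A+B = (3, 13)+(16, 1)]
   so M = (19/2, 7)
3. N_x = 19/2  [2·N = B+C = (16, 1)+(3, 14)]
4. N_y = 15/2  [2·N = B+C = (16, 1)+(3, 14)]
   so N = (19/2, 15/2)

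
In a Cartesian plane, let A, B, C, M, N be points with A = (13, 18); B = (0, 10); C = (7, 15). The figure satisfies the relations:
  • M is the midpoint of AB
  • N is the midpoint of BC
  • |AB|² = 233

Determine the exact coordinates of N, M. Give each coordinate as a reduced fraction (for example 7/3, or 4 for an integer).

1. M_x = 13/2  [2·M = A+B = (13, 18)+(0, 10)]
2. M_y = 14  [2·M = A+B = (13, 18)+(0, 10)]
   so M = (13/2, 14)
3. N_x = 7/2  [2·N = B+C = (0, 10)+(7, 15)]
4. N_y = 25/2  [2·N = B+C = (0, 10)+(7, 15)]
   so N = (7/2, 25/2)

N = (7/2, 25/2)
M = (13/2, 14)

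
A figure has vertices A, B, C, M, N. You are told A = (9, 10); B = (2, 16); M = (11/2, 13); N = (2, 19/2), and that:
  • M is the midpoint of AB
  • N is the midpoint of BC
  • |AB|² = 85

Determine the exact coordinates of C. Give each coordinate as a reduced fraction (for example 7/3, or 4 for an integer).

1. C_x = 2  [C = 2·N−B = 2·(2, 19/2)−(2, 16)]
2. C_y = 3  [C = 2·N−B = 2·(2, 19/2)−(2, 16)]
   so C = (2, 3)

C = (2, 3)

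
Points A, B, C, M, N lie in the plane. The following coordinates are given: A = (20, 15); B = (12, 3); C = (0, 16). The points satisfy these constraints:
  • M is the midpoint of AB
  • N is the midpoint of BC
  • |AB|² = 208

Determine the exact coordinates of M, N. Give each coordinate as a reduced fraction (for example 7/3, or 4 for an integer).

M = (16, 9)
N = (6, 19/2)

1. M_x = 16  [2·M = A+B = (20, 15)+(12, 3)]
2. M_y = 9  [2·M = A+B = (20, 15)+(12, 3)]
   so M = (16, 9)
3. N_x = 6  [2·N = B+C = (12, 3)+(0, 16)]
4. N_y = 19/2  [2·N = B+C = (12, 3)+(0, 16)]
   so N = (6, 19/2)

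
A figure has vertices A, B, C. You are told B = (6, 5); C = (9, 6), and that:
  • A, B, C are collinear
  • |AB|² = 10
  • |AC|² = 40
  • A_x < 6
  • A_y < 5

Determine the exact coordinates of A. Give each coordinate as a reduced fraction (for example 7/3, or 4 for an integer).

A = (3, 4)

1. A_x = 3  [[A, B, C are collinear ⇒ -1x+3y-9=0] ∩ [|A−(6, 5)|²=10]]
2. A_y = 4  [[A, B, C are collinear ⇒ -1x+3y-9=0] ∩ [|A−(6, 5)|²=10]]
   so A = (3, 4)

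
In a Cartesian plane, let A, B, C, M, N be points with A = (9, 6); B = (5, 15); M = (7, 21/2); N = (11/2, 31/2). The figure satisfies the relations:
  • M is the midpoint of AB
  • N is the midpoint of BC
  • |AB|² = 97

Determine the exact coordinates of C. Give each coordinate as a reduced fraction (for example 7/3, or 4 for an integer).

C = (6, 16)

1. C_x = 6  [C = 2·N−B = 2·(11/2, 31/2)−(5, 15)]
2. C_y = 16  [C = 2·N−B = 2·(11/2, 31/2)−(5, 15)]
   so C = (6, 16)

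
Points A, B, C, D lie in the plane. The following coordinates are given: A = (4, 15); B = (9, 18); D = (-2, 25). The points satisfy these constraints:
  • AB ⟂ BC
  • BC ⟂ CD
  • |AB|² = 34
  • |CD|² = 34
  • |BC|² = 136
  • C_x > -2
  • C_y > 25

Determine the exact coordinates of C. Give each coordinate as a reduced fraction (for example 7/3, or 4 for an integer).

C = (3, 28)

1. C_x = 3  [[AB ⟂ BC ⇒ 5x+3y-99=0] ∩ [|C−(-2, 25)|²=34]]
2. C_y = 28  [[AB ⟂ BC ⇒ 5x+3y-99=0] ∩ [|C−(-2, 25)|²=34]]
   so C = (3, 28)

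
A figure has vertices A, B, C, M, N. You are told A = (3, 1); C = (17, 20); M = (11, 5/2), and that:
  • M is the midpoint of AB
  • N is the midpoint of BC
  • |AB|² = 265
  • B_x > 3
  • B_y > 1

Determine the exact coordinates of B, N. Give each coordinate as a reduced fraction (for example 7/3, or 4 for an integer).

B = (19, 4)
N = (18, 12)

1. B_x = 19  [B = 2·M−A = 2·(11, 5/2)−(3, 1)]
2. B_y = 4  [B = 2·M−A = 2·(11, 5/2)−(3, 1)]
   so B = (19, 4)
3. N_x = 18  [2·N = B+C = (19, 4)+(17, 20)]
4. N_y = 12  [2·N = B+C = (19, 4)+(17, 20)]
   so N = (18, 12)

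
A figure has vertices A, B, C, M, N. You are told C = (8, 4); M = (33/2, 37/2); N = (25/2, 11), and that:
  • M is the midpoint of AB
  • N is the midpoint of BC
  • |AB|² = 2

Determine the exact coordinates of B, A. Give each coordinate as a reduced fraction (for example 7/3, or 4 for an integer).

B = (17, 18)
A = (16, 19)

1. B_x = 17  [B = 2·N−C = 2·(25/2, 11)−(8, 4)]
2. B_y = 18  [B = 2·N−C = 2·(25/2, 11)−(8, 4)]
   so B = (17, 18)
3. A_x = 16  [A = 2·M−B = 2·(33/2, 37/2)−(17, 18)]
4. A_y = 19  [A = 2·M−B = 2·(33/2, 37/2)−(17, 18)]
   so A = (16, 19)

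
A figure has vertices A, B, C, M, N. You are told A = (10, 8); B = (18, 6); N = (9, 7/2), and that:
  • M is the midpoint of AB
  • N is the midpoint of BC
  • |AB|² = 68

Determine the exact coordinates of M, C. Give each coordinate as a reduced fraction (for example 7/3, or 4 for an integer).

M = (14, 7)
C = (0, 1)

1. M_x = 14  [2·M = A+B = (10, 8)+(18, 6)]
2. M_y = 7  [2·M = A+B = (10, 8)+(18, 6)]
   so M = (14, 7)
3. C_x = 0  [C = 2·N−B = 2·(9, 7/2)−(18, 6)]
4. C_y = 1  [C = 2·N−B = 2·(9, 7/2)−(18, 6)]
   so C = (0, 1)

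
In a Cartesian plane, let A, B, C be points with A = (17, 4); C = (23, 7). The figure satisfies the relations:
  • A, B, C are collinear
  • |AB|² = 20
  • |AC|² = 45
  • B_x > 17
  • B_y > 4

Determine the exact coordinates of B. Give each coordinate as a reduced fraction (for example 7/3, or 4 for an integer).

1. B_x = 21  [[A, B, C are collinear ⇒ 3x-6y-27=0] ∩ [|B−(17, 4)|²=20]]
2. B_y = 6  [[A, B, C are collinear ⇒ 3x-6y-27=0] ∩ [|B−(17, 4)|²=20]]
   so B = (21, 6)

B = (21, 6)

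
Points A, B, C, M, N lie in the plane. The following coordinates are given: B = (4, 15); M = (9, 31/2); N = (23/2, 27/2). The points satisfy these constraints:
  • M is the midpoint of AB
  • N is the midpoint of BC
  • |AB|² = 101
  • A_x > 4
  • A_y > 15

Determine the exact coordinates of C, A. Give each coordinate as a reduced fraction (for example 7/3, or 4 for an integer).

1. A_x = 14  [A = 2·M−B = 2·(9, 31/2)−(4, 15)]
2. A_y = 16  [A = 2·M−B = 2·(9, 31/2)−(4, 15)]
   so A = (14, 16)
3. C_x = 19  [C = 2·N−B = 2·(23/2, 27/2)−(4, 15)]
4. C_y = 12  [C = 2·N−B = 2·(23/2, 27/2)−(4, 15)]
   so C = (19, 12)

C = (19, 12)
A = (14, 16)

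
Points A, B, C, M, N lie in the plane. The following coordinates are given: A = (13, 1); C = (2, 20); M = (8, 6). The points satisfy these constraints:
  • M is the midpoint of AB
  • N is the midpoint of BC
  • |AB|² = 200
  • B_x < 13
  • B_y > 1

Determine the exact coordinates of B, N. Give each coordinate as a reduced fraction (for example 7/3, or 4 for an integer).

1. B_x = 3  [B = 2·M−A = 2·(8, 6)−(13, 1)]
2. B_y = 11  [B = 2·M−A = 2·(8, 6)−(13, 1)]
   so B = (3, 11)
3. N_x = 5/2  [2·N = B+C = (3, 11)+(2, 20)]
4. N_y = 31/2  [2·N = B+C = (3, 11)+(2, 20)]
   so N = (5/2, 31/2)

B = (3, 11)
N = (5/2, 31/2)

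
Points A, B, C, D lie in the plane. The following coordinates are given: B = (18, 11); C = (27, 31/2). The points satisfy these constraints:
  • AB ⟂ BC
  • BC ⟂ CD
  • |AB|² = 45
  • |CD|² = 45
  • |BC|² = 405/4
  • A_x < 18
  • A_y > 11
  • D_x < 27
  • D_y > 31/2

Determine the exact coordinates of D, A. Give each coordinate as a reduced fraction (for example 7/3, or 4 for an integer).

D = (24, 43/2)
A = (15, 17)

1. D_x = 24  [[BC ⟂ CD ⇒ 9x+9/2y-1251/4=0] ∩ [|D−(27, 31/2)|²=45]]
2. D_y = 43/2  [[BC ⟂ CD ⇒ 9x+9/2y-1251/4=0] ∩ [|D−(27, 31/2)|²=45]]
   so D = (24, 43/2)
3. A_x = 15  [[AB ⟂ BC ⇒ -9x-9/2y+423/2=0] ∩ [|A−(18, 11)|²=45]]
4. A_y = 17  [[AB ⟂ BC ⇒ -9x-9/2y+423/2=0] ∩ [|A−(18, 11)|²=45]]
   so A = (15, 17)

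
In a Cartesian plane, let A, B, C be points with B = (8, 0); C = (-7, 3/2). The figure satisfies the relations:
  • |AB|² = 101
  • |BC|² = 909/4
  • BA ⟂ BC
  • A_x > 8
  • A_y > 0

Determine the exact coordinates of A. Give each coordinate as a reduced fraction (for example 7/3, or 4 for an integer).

1. A_x = 9  [[BA ⟂ BC ⇒ -15x+3/2y+120=0] ∩ [|A−(8, 0)|²=101]]
2. A_y = 10  [[BA ⟂ BC ⇒ -15x+3/2y+120=0] ∩ [|A−(8, 0)|²=101]]
   so A = (9, 10)

A = (9, 10)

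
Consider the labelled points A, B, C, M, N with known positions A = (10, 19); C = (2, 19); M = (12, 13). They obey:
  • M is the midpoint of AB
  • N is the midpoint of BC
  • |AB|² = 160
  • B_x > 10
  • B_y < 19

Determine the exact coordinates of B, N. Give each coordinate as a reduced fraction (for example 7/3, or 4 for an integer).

B = (14, 7)
N = (8, 13)

1. B_x = 14  [B = 2·M−A = 2·(12, 13)−(10, 19)]
2. B_y = 7  [B = 2·M−A = 2·(12, 13)−(10, 19)]
   so B = (14, 7)
3. N_x = 8  [2·N = B+C = (14, 7)+(2, 19)]
4. N_y = 13  [2·N = B+C = (14, 7)+(2, 19)]
   so N = (8, 13)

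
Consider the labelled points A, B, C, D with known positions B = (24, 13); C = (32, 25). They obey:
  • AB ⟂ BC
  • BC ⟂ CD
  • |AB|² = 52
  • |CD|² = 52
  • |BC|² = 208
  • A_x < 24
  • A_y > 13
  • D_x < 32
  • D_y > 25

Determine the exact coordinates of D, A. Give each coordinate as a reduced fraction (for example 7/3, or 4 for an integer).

1. D_x = 26  [[BC ⟂ CD ⇒ 8x+12y-556=0] ∩ [|D−(32, 25)|²=52]]
2. D_y = 29  [[BC ⟂ CD ⇒ 8x+12y-556=0] ∩ [|D−(32, 25)|²=52]]
   so D = (26, 29)
3. A_x = 18  [[AB ⟂ BC ⇒ -8x-12y+348=0] ∩ [|A−(24, 13)|²=52]]
4. A_y = 17  [[AB ⟂ BC ⇒ -8x-12y+348=0] ∩ [|A−(24, 13)|²=52]]
   so A = (18, 17)

D = (26, 29)
A = (18, 17)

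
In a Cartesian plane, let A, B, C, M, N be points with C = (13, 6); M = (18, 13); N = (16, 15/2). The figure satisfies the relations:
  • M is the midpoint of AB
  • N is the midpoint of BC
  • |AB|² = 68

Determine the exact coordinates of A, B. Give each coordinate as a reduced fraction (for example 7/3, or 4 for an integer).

1. B_x = 19  [B = 2·N−C = 2·(16, 15/2)−(13, 6)]
2. B_y = 9  [B = 2·N−C = 2·(16, 15/2)−(13, 6)]
   so B = (19, 9)
3. A_x = 17  [A = 2·M−B = 2·(18, 13)−(19, 9)]
4. A_y = 17  [A = 2·M−B = 2·(18, 13)−(19, 9)]
   so A = (17, 17)

A = (17, 17)
B = (19, 9)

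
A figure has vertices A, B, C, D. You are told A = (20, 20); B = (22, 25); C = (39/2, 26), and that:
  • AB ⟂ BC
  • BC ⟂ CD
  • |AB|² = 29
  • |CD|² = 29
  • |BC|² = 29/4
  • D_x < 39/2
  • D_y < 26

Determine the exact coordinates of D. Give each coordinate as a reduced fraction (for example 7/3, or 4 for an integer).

D = (35/2, 21)

1. D_x = 35/2  [[BC ⟂ CD ⇒ -5/2x+1y+91/4=0] ∩ [|D−(39/2, 26)|²=29]]
2. D_y = 21  [[BC ⟂ CD ⇒ -5/2x+1y+91/4=0] ∩ [|D−(39/2, 26)|²=29]]
   so D = (35/2, 21)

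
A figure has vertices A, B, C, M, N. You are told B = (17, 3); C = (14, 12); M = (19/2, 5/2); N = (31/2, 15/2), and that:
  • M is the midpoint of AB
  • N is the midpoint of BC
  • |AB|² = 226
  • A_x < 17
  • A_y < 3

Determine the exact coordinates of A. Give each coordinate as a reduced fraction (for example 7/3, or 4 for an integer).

A = (2, 2)

1. A_x = 2  [A = 2·M−B = 2·(19/2, 5/2)−(17, 3)]
2. A_y = 2  [A = 2·M−B = 2·(19/2, 5/2)−(17, 3)]
   so A = (2, 2)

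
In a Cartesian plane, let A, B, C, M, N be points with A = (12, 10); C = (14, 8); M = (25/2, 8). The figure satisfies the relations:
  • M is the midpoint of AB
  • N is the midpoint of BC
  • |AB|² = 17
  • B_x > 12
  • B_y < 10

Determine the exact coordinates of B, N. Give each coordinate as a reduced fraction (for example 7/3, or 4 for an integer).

B = (13, 6)
N = (27/2, 7)

1. B_x = 13  [B = 2·M−A = 2·(25/2, 8)−(12, 10)]
2. B_y = 6  [B = 2·M−A = 2·(25/2, 8)−(12, 10)]
   so B = (13, 6)
3. N_x = 27/2  [2·N = B+C = (13, 6)+(14, 8)]
4. N_y = 7  [2·N = B+C = (13, 6)+(14, 8)]
   so N = (27/2, 7)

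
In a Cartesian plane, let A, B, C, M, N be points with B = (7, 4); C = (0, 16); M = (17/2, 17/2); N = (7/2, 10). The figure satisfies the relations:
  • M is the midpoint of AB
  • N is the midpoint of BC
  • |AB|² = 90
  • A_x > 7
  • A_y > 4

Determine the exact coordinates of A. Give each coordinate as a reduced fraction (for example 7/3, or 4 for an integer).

1. A_x = 10  [A = 2·M−B = 2·(17/2, 17/2)−(7, 4)]
2. A_y = 13  [A = 2·M−B = 2·(17/2, 17/2)−(7, 4)]
   so A = (10, 13)

A = (10, 13)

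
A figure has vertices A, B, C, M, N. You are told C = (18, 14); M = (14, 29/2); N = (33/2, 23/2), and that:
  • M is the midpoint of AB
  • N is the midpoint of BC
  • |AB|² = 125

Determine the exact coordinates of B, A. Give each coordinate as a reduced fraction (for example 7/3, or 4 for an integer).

B = (15, 9)
A = (13, 20)

1. B_x = 15  [B = 2·N−C = 2·(33/2, 23/2)−(18, 14)]
2. B_y = 9  [B = 2·N−C = 2·(33/2, 23/2)−(18, 14)]
   so B = (15, 9)
3. A_x = 13  [A = 2·M−B = 2·(14, 29/2)−(15, 9)]
4. A_y = 20  [A = 2·M−B = 2·(14, 29/2)−(15, 9)]
   so A = (13, 20)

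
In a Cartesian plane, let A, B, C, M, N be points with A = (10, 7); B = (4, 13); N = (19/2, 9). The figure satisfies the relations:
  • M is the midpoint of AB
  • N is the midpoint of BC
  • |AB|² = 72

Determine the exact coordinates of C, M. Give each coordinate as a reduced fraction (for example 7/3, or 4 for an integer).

1. M_x = 7  [2·M = A+B = (10, 7)+(4, 13)]
2. M_y = 10  [2·M = A+B = (10, 7)+(4, 13)]
   so M = (7, 10)
3. C_x = 15  [C = 2·N−B = 2·(19/2, 9)−(4, 13)]
4. C_y = 5  [C = 2·N−B = 2·(19/2, 9)−(4, 13)]
   so C = (15, 5)

C = (15, 5)
M = (7, 10)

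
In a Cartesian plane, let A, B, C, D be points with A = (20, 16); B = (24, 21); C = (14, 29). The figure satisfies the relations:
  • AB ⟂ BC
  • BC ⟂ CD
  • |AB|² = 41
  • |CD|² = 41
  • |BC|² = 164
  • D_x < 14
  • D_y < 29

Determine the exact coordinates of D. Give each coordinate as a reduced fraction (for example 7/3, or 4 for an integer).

1. D_x = 10  [[BC ⟂ CD ⇒ -10x+8y-92=0] ∩ [|D−(14, 29)|²=41]]
2. D_y = 24  [[BC ⟂ CD ⇒ -10x+8y-92=0] ∩ [|D−(14, 29)|²=41]]
   so D = (10, 24)

D = (10, 24)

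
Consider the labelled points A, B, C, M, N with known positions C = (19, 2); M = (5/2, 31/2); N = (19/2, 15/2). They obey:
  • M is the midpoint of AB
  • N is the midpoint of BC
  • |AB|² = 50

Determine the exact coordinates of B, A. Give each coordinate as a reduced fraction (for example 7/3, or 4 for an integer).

B = (0, 13)
A = (5, 18)

1. B_x = 0  [B = 2·N−C = 2·(19/2, 15/2)−(19, 2)]
2. B_y = 13  [B = 2·N−C = 2·(19/2, 15/2)−(19, 2)]
   so B = (0, 13)
3. A_x = 5  [A = 2·M−B = 2·(5/2, 31/2)−(0, 13)]
4. A_y = 18  [A = 2·M−B = 2·(5/2, 31/2)−(0, 13)]
   so A = (5, 18)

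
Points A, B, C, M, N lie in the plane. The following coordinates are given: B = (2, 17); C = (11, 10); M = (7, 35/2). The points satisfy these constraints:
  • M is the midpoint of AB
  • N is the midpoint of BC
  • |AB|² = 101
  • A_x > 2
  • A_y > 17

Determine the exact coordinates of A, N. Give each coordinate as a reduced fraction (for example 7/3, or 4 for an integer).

1. A_x = 12  [A = 2·M−B = 2·(7, 35/2)−(2, 17)]
2. A_y = 18  [A = 2·M−B = 2·(7, 35/2)−(2, 17)]
   so A = (12, 18)
3. N_x = 13/2  [2·N = B+C = (2, 17)+(11, 10)]
4. N_y = 27/2  [2·N = B+C = (2, 17)+(11, 10)]
   so N = (13/2, 27/2)

A = (12, 18)
N = (13/2, 27/2)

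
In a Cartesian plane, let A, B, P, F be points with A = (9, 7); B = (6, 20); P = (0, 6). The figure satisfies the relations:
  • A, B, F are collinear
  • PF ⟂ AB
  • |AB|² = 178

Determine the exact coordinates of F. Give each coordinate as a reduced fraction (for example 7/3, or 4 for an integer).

F = (780/89, 714/89)

1. F_x = 780/89  [[A, B, F are collinear ⇒ -13x-3y+138=0] ∩ [PF ⟂ AB ⇒ -3x+13y-78=0]]
2. F_y = 714/89  [[A, B, F are collinear ⇒ -13x-3y+138=0] ∩ [PF ⟂ AB ⇒ -3x+13y-78=0]]
   so F = (780/89, 714/89)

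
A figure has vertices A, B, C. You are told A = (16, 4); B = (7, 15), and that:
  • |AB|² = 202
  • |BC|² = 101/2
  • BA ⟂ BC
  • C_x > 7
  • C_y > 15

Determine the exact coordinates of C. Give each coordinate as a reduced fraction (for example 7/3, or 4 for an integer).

1. C_x = 25/2  [[BA ⟂ BC ⇒ 9x-11y+102=0] ∩ [|C−(7, 15)|²=101/2]]
2. C_y = 39/2  [[BA ⟂ BC ⇒ 9x-11y+102=0] ∩ [|C−(7, 15)|²=101/2]]
   so C = (25/2, 39/2)

C = (25/2, 39/2)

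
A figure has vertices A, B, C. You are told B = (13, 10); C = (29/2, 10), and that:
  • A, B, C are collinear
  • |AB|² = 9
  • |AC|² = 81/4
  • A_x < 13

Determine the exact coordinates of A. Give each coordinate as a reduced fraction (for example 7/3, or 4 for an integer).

1. A_x = 10  [[A, B, C are collinear ⇒ 3/2y-15=0] ∩ [|A−(13, 10)|²=9]]
2. A_y = 10  [[A, B, C are collinear ⇒ 3/2y-15=0] ∩ [|A−(13, 10)|²=9]]
   so A = (10, 10)

A = (10, 10)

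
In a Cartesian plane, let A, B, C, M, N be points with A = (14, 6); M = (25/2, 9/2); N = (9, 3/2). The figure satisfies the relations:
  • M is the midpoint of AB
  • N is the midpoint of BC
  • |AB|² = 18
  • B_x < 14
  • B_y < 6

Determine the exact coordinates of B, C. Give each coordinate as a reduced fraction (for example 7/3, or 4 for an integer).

1. B_x = 11  [B = 2·M−A = 2·(25/2, 9/2)−(14, 6)]
2. B_y = 3  [B = 2·M−A = 2·(25/2, 9/2)−(14, 6)]
   so B = (11, 3)
3. C_x = 7  [C = 2·N−B = 2·(9, 3/2)−(11, 3)]
4. C_y = 0  [C = 2·N−B = 2·(9, 3/2)−(11, 3)]
   so C = (7, 0)

B = (11, 3)
C = (7, 0)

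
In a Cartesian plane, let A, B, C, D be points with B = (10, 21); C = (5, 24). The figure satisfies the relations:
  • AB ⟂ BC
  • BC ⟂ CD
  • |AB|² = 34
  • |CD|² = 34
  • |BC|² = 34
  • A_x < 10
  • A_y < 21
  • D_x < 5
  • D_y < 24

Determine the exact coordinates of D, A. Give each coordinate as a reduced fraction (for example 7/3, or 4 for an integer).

D = (2, 19)
A = (7, 16)

1. D_x = 2  [[BC ⟂ CD ⇒ -5x+3y-47=0] ∩ [|D−(5, 24)|²=34]]
2. D_y = 19  [[BC ⟂ CD ⇒ -5x+3y-47=0] ∩ [|D−(5, 24)|²=34]]
   so D = (2, 19)
3. A_x = 7  [[AB ⟂ BC ⇒ 5x-3y+13=0] ∩ [|A−(10, 21)|²=34]]
4. A_y = 16  [[AB ⟂ BC ⇒ 5x-3y+13=0] ∩ [|A−(10, 21)|²=34]]
   so A = (7, 16)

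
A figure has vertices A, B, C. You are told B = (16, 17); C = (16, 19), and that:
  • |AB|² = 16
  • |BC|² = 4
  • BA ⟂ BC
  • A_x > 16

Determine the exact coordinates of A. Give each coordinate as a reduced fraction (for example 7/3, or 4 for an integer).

A = (20, 17)

1. A_x = 20  [[BA ⟂ BC ⇒ 2y-34=0] ∩ [|A−(16, 17)|²=16]]
2. A_y = 17  [[BA ⟂ BC ⇒ 2y-34=0] ∩ [|A−(16, 17)|²=16]]
   so A = (20, 17)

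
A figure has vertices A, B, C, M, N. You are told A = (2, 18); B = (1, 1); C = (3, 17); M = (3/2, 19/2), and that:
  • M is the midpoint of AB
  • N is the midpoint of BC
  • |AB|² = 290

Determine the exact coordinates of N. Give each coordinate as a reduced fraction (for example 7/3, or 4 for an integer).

1. N_x = 2  [2·N = B+C = (1, 1)+(3, 17)]
2. N_y = 9  [2·N = B+C = (1, 1)+(3, 17)]
   so N = (2, 9)

N = (2, 9)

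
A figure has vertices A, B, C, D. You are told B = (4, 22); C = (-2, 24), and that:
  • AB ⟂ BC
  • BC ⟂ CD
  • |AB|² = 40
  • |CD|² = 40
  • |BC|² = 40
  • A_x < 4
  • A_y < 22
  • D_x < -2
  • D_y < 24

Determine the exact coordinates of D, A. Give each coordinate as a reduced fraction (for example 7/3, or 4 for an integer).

1. D_x = -4  [[BC ⟂ CD ⇒ -6x+2y-60=0] ∩ [|D−(-2, 24)|²=40]]
2. D_y = 18  [[BC ⟂ CD ⇒ -6x+2y-60=0] ∩ [|D−(-2, 24)|²=40]]
   so D = (-4, 18)
3. A_x = 2  [[AB ⟂ BC ⇒ 6x-2y+20=0] ∩ [|A−(4, 22)|²=40]]
4. A_y = 16  [[AB ⟂ BC ⇒ 6x-2y+20=0] ∩ [|A−(4, 22)|²=40]]
   so A = (2, 16)

D = (-4, 18)
A = (2, 16)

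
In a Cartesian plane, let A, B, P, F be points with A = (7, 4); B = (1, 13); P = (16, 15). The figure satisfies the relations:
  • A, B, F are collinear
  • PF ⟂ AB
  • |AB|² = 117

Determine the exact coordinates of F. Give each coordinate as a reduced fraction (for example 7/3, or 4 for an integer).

1. F_x = 61/13  [[A, B, F are collinear ⇒ -9x-6y+87=0] ∩ [PF ⟂ AB ⇒ -6x+9y-39=0]]
2. F_y = 97/13  [[A, B, F are collinear ⇒ -9x-6y+87=0] ∩ [PF ⟂ AB ⇒ -6x+9y-39=0]]
   so F = (61/13, 97/13)

F = (61/13, 97/13)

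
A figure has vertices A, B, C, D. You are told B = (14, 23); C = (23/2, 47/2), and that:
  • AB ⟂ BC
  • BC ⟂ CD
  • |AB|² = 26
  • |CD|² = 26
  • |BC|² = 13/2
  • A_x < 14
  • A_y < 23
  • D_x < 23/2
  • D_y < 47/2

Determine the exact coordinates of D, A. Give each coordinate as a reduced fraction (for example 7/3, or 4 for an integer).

1. D_x = 21/2  [[BC ⟂ CD ⇒ -5/2x+1/2y+17=0] ∩ [|D−(23/2, 47/2)|²=26]]
2. D_y = 37/2  [[BC ⟂ CD ⇒ -5/2x+1/2y+17=0] ∩ [|D−(23/2, 47/2)|²=26]]
   so D = (21/2, 37/2)
3. A_x = 13  [[AB ⟂ BC ⇒ 5/2x-1/2y-47/2=0] ∩ [|A−(14, 23)|²=26]]
4. A_y = 18  [[AB ⟂ BC ⇒ 5/2x-1/2y-47/2=0] ∩ [|A−(14, 23)|²=26]]
   so A = (13, 18)

D = (21/2, 37/2)
A = (13, 18)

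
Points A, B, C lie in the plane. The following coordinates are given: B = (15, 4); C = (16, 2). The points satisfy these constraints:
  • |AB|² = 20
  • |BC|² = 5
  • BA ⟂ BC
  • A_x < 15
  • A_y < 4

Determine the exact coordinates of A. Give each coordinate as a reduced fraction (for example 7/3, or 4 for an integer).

1. A_x = 11  [[BA ⟂ BC ⇒ 1x-2y-7=0] ∩ [|A−(15, 4)|²=20]]
2. A_y = 2  [[BA ⟂ BC ⇒ 1x-2y-7=0] ∩ [|A−(15, 4)|²=20]]
   so A = (11, 2)

A = (11, 2)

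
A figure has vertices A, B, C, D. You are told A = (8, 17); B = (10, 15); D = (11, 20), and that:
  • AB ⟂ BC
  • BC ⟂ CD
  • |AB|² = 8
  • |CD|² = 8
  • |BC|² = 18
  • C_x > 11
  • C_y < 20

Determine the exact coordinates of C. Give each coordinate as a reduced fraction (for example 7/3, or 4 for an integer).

C = (13, 18)

1. C_x = 13  [[AB ⟂ BC ⇒ 2x-2y+10=0] ∩ [|C−(11, 20)|²=8]]
2. C_y = 18  [[AB ⟂ BC ⇒ 2x-2y+10=0] ∩ [|C−(11, 20)|²=8]]
   so C = (13, 18)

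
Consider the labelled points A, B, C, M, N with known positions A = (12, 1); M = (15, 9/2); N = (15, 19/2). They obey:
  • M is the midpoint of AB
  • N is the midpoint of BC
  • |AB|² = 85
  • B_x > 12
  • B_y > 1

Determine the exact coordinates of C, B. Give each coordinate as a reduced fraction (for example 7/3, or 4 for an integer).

C = (12, 11)
B = (18, 8)

1. B_x = 18  [B = 2·M−A = 2·(15, 9/2)−(12, 1)]
2. B_y = 8  [B = 2·M−A = 2·(15, 9/2)−(12, 1)]
   so B = (18, 8)
3. C_x = 12  [C = 2·N−B = 2·(15, 19/2)−(18, 8)]
4. C_y = 11  [C = 2·N−B = 2·(15, 19/2)−(18, 8)]
   so C = (12, 11)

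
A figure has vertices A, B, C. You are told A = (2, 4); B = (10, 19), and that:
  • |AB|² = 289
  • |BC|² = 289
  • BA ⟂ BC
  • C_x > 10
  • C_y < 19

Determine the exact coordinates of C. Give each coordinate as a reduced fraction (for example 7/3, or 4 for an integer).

C = (25, 11)

1. C_x = 25  [[BA ⟂ BC ⇒ -8x-15y+365=0] ∩ [|C−(10, 19)|²=289]]
2. C_y = 11  [[BA ⟂ BC ⇒ -8x-15y+365=0] ∩ [|C−(10, 19)|²=289]]
   so C = (25, 11)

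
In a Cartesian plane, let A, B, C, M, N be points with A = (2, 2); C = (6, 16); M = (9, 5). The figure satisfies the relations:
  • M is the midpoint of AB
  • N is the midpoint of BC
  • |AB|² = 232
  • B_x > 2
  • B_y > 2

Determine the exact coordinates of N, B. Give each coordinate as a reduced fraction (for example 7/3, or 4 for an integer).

1. B_x = 16  [B = 2·M−A = 2·(9, 5)−(2, 2)]
2. B_y = 8  [B = 2·M−A = 2·(9, 5)−(2, 2)]
   so B = (16, 8)
3. N_x = 11  [2·N = B+C = (16, 8)+(6, 16)]
4. N_y = 12  [2·N = B+C = (16, 8)+(6, 16)]
   so N = (11, 12)

N = (11, 12)
B = (16, 8)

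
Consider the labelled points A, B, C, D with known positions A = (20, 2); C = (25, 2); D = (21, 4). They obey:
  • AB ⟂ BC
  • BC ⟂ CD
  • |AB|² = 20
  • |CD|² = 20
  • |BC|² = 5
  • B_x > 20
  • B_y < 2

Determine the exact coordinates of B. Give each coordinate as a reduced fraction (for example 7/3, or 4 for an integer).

1. B_x = 24  [[BC ⟂ CD ⇒ 4x-2y-96=0] ∩ [|B−(20, 2)|²=20]]
2. B_y = 0  [[BC ⟂ CD ⇒ 4x-2y-96=0] ∩ [|B−(20, 2)|²=20]]
   so B = (24, 0)

B = (24, 0)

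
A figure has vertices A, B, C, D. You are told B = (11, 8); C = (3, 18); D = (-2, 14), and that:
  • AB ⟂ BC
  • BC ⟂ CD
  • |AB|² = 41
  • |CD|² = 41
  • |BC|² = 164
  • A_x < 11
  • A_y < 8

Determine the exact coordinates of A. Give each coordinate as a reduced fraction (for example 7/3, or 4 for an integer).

A = (6, 4)

1. A_x = 6  [[AB ⟂ BC ⇒ 8x-10y-8=0] ∩ [|A−(11, 8)|²=41]]
2. A_y = 4  [[AB ⟂ BC ⇒ 8x-10y-8=0] ∩ [|A−(11, 8)|²=41]]
   so A = (6, 4)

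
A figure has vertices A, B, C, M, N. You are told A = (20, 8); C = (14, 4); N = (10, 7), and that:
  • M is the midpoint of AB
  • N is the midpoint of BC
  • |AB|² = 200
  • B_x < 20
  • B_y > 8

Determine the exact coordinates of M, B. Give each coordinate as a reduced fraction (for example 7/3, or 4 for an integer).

1. B_x = 6  [B = 2·N−C = 2·(10, 7)−(14, 4)]
2. B_y = 10  [B = 2·N−C = 2·(10, 7)−(14, 4)]
   so B = (6, 10)
3. M_x = 13  [2·M = A+B = (20, 8)+(6, 10)]
4. M_y = 9  [2·M = A+B = (20, 8)+(6, 10)]
   so M = (13, 9)

M = (13, 9)
B = (6, 10)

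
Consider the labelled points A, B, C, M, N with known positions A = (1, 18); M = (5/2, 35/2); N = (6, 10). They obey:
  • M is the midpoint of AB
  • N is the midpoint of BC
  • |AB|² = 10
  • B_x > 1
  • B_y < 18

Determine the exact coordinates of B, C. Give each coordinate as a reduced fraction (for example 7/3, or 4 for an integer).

B = (4, 17)
C = (8, 3)

1. B_x = 4  [B = 2·M−A = 2·(5/2, 35/2)−(1, 18)]
2. B_y = 17  [B = 2·M−A = 2·(5/2, 35/2)−(1, 18)]
   so B = (4, 17)
3. C_x = 8  [C = 2·N−B = 2·(6, 10)−(4, 17)]
4. C_y = 3  [C = 2·N−B = 2·(6, 10)−(4, 17)]
   so C = (8, 3)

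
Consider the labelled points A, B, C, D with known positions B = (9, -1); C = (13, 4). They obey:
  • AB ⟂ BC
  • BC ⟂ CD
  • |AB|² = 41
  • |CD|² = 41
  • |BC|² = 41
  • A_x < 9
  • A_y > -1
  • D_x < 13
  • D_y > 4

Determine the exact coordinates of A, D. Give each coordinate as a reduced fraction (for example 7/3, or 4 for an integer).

1. A_x = 4  [[AB ⟂ BC ⇒ -4x-5y+31=0] ∩ [|A−(9, -1)|²=41]]
2. A_y = 3  [[AB ⟂ BC ⇒ -4x-5y+31=0] ∩ [|A−(9, -1)|²=41]]
   so A = (4, 3)
3. D_x = 8  [[BC ⟂ CD ⇒ 4x+5y-72=0] ∩ [|D−(13, 4)|²=41]]
4. D_y = 8  [[BC ⟂ CD ⇒ 4x+5y-72=0] ∩ [|D−(13, 4)|²=41]]
   so D = (8, 8)

A = (4, 3)
D = (8, 8)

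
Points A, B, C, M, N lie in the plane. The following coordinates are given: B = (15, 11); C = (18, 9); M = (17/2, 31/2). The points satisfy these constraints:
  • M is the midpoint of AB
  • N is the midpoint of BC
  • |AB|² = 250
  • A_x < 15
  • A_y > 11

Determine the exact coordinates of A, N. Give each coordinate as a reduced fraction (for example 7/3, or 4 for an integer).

1. A_x = 2  [A = 2·M−B = 2·(17/2, 31/2)−(15, 11)]
2. A_y = 20  [A = 2·M−B = 2·(17/2, 31/2)−(15, 11)]
   so A = (2, 20)
3. N_x = 33/2  [2·N = B+C = (15, 11)+(18, 9)]
4. N_y = 10  [2·N = B+C = (15, 11)+(18, 9)]
   so N = (33/2, 10)

A = (2, 20)
N = (33/2, 10)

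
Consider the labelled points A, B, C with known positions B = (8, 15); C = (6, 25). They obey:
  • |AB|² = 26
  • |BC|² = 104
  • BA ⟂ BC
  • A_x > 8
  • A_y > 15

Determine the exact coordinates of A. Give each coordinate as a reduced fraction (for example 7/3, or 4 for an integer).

1. A_x = 13  [[BA ⟂ BC ⇒ -2x+10y-134=0] ∩ [|A−(8, 15)|²=26]]
2. A_y = 16  [[BA ⟂ BC ⇒ -2x+10y-134=0] ∩ [|A−(8, 15)|²=26]]
   so A = (13, 16)

A = (13, 16)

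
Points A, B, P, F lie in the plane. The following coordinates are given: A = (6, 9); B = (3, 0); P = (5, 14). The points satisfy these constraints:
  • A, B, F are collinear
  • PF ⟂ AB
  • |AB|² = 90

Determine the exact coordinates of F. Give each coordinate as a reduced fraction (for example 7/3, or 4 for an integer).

F = (37/5, 66/5)

1. F_x = 37/5  [[A, B, F are collinear ⇒ 9x-3y-27=0] ∩ [PF ⟂ AB ⇒ -3x-9y+141=0]]
2. F_y = 66/5  [[A, B, F are collinear ⇒ 9x-3y-27=0] ∩ [PF ⟂ AB ⇒ -3x-9y+141=0]]
   so F = (37/5, 66/5)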